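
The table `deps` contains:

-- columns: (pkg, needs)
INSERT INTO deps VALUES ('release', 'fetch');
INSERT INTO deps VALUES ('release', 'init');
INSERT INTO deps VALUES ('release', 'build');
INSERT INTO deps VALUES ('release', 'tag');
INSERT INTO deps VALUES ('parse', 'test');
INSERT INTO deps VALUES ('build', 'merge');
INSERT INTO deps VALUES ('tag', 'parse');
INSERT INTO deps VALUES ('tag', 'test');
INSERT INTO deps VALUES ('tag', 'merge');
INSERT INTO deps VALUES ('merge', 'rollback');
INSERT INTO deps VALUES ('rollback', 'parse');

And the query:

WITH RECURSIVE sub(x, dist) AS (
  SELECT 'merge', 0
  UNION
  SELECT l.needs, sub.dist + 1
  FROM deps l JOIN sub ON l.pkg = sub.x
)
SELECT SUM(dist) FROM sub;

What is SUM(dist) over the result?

Base: (merge, dist=0).
Iteration 1: edges from {merge} -> (rollback, dist=1).
Iteration 2: edges from {rollback} -> (parse, dist=2).
Iteration 3: edges from {parse} -> (test, dist=3).
Iteration 4: no outgoing edges from {test}; recursion stops.
SUM(dist) = 0 + 1 + 2 + 3 = 6.

6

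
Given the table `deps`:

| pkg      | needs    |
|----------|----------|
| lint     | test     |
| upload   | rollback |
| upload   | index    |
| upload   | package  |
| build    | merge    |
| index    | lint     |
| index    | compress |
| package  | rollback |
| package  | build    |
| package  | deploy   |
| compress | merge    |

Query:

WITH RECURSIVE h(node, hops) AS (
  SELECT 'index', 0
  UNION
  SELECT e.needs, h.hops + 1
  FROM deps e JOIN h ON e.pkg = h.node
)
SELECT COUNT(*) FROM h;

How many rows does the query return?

Base: (index, hops=0).
Iteration 1: edges from {index} -> (compress, hops=1), (lint, hops=1).
Iteration 2: edges from {compress,lint} -> (merge, hops=2), (test, hops=2).
Iteration 3: no outgoing edges from {merge,test}; recursion stops.
Total rows emitted: 5.

5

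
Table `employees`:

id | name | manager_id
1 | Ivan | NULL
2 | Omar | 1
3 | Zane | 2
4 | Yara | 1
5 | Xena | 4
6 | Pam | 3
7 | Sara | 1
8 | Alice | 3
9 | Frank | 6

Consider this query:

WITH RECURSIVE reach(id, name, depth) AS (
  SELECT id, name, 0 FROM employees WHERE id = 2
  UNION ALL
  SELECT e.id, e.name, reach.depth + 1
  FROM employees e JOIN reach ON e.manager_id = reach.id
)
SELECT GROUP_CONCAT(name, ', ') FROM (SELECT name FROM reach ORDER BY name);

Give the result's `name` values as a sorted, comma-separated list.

Base: id=2 (Omar) at depth 0.
Iteration 1: rows with manager_id in {2} -> Zane (id 3, depth 1).
Iteration 2: rows with manager_id in {3} -> Pam (id 6, depth 2), Alice (id 8, depth 2).
Iteration 3: rows with manager_id in {6,8} -> Frank (id 9, depth 3).
Iteration 4: no rows with manager_id in {9}; recursion stops.

Alice, Frank, Omar, Pam, Zane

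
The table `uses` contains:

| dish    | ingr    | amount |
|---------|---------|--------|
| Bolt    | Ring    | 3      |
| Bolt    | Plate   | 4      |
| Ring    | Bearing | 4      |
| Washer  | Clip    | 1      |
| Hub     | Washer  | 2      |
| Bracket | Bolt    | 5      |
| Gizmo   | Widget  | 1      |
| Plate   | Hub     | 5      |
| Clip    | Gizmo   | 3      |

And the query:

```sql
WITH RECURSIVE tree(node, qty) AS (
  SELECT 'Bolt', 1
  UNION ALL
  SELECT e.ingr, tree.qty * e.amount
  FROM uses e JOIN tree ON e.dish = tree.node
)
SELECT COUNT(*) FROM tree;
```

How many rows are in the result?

9

Base: (Bolt, qty=1).
Iteration 1: components of {Bolt} -> Plate = 1*4 = 4, Ring = 1*3 = 3.
Iteration 2: components of {Plate,Ring} -> Bearing = 3*4 = 12, Hub = 4*5 = 20.
Iteration 3: components of {Bearing,Hub} -> Washer = 20*2 = 40.
Iteration 4: components of {Washer} -> Clip = 40*1 = 40.
Iteration 5: components of {Clip} -> Gizmo = 40*3 = 120.
Iteration 6: components of {Gizmo} -> Widget = 120*1 = 120.
Iteration 7: no further components; recursion stops.
Total rows emitted: 9.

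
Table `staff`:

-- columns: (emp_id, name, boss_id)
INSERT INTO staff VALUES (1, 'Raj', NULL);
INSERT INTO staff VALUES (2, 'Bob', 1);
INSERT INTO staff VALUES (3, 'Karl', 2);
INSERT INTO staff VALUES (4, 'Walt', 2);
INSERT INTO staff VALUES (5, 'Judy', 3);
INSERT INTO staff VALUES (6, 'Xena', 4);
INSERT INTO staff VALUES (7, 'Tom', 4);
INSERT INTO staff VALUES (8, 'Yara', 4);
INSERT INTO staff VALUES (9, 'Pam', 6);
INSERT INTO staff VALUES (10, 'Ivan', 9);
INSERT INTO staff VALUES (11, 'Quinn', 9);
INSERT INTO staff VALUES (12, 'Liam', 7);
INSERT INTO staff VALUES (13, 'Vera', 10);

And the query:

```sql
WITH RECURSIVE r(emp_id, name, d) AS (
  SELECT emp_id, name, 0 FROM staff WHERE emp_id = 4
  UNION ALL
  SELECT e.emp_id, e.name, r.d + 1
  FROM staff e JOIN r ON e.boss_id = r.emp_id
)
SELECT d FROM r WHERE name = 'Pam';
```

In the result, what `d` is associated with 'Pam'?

2

Base: emp_id=4 (Walt) at d 0.
Iteration 1: rows with boss_id in {4} -> Xena (id 6, d 1), Tom (id 7, d 1), Yara (id 8, d 1).
Iteration 2: rows with boss_id in {6,7,8} -> Pam (id 9, d 2), Liam (id 12, d 2).
Iteration 3: rows with boss_id in {9,12} -> Ivan (id 10, d 3), Quinn (id 11, d 3).
Iteration 4: rows with boss_id in {10,11} -> Vera (id 13, d 4).
Iteration 5: no rows with boss_id in {13}; recursion stops.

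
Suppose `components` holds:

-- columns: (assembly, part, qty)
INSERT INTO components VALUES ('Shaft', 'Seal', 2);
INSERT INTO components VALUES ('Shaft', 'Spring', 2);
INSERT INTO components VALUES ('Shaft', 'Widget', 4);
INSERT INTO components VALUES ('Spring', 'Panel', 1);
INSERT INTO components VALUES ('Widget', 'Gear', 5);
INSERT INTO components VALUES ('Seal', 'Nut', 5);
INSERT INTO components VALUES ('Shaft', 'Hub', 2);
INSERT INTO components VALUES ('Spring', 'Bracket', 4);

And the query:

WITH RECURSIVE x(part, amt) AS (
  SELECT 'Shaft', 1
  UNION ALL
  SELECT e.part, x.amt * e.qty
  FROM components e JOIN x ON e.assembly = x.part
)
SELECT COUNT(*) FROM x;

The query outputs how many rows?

Base: (Shaft, amt=1).
Iteration 1: components of {Shaft} -> Hub = 1*2 = 2, Seal = 1*2 = 2, Spring = 1*2 = 2, Widget = 1*4 = 4.
Iteration 2: components of {Hub,Seal,Spring,Widget} -> Bracket = 2*4 = 8, Gear = 4*5 = 20, Nut = 2*5 = 10, Panel = 2*1 = 2.
Iteration 3: no further components; recursion stops.
Total rows emitted: 9.

9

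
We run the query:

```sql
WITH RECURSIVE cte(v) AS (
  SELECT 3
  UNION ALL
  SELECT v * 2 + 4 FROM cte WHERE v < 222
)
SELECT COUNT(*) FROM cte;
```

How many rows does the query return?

7

Base: v=3.
Iteration 1: 3 < 222 holds -> v = 3 * 2 + 4 = 10.
Iteration 2: 10 < 222 holds -> v = 10 * 2 + 4 = 24.
Iteration 3: 24 < 222 holds -> v = 24 * 2 + 4 = 52.
Iteration 4: 52 < 222 holds -> v = 52 * 2 + 4 = 108.
Iteration 5: 108 < 222 holds -> v = 108 * 2 + 4 = 220.
Iteration 6: 220 < 222 holds -> v = 220 * 2 + 4 = 444.
Iteration 7: 444 < 222 fails; recursion stops.
Total rows emitted: 7.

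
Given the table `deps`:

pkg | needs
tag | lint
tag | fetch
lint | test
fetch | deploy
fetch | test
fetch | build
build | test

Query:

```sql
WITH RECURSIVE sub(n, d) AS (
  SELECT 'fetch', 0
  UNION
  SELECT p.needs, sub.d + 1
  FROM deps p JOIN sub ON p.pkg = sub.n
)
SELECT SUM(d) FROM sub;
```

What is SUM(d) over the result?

Base: (fetch, d=0).
Iteration 1: edges from {fetch} -> (build, d=1), (deploy, d=1), (test, d=1).
Iteration 2: edges from {build,deploy,test} -> (test, d=2).
Iteration 3: no outgoing edges from {test}; recursion stops.
SUM(d) = 0 + 1 + 1 + 1 + 2 = 5.

5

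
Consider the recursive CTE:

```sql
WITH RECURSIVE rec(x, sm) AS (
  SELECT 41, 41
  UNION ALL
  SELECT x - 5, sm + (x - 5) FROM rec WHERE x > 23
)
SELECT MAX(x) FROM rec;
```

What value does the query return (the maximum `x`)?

Base: x=41, sm=41.
Iteration 1: 41 > 23 holds -> x = 41 - 5 = 36, sm = 41 + 36 = 77.
Iteration 2: 36 > 23 holds -> x = 36 - 5 = 31, sm = 77 + 31 = 108.
Iteration 3: 31 > 23 holds -> x = 31 - 5 = 26, sm = 108 + 26 = 134.
Iteration 4: 26 > 23 holds -> x = 26 - 5 = 21, sm = 134 + 21 = 155.
Iteration 5: 21 > 23 fails; recursion stops.
x values: 41, 36, 31, 26, 21; the maximum is 41.

41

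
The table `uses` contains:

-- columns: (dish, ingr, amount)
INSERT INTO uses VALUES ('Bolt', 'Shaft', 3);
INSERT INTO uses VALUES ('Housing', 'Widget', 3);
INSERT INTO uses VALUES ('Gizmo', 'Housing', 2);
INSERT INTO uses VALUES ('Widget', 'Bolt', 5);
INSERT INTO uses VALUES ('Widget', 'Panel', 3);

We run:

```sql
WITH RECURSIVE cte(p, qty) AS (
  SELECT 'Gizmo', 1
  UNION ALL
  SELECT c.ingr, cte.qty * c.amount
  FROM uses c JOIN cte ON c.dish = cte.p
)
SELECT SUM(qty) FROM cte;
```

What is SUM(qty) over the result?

Base: (Gizmo, qty=1).
Iteration 1: components of {Gizmo} -> Housing = 1*2 = 2.
Iteration 2: components of {Housing} -> Widget = 2*3 = 6.
Iteration 3: components of {Widget} -> Bolt = 6*5 = 30, Panel = 6*3 = 18.
Iteration 4: components of {Bolt,Panel} -> Shaft = 30*3 = 90.
Iteration 5: no further components; recursion stops.
SUM(qty) = 1 + 2 + 6 + 30 + 18 + 90 = 147.

147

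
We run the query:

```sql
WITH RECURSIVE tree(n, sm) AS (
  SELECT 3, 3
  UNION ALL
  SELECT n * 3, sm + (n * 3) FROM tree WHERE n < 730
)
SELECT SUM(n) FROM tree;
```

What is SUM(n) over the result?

3279

Base: n=3, sm=3.
Iteration 1: 3 < 730 holds -> n = 3 * 3 = 9, sm = 3 + 9 = 12.
Iteration 2: 9 < 730 holds -> n = 9 * 3 = 27, sm = 12 + 27 = 39.
Iteration 3: 27 < 730 holds -> n = 27 * 3 = 81, sm = 39 + 81 = 120.
Iteration 4: 81 < 730 holds -> n = 81 * 3 = 243, sm = 120 + 243 = 363.
Iteration 5: 243 < 730 holds -> n = 243 * 3 = 729, sm = 363 + 729 = 1092.
Iteration 6: 729 < 730 holds -> n = 729 * 3 = 2187, sm = 1092 + 2187 = 3279.
Iteration 7: 2187 < 730 fails; recursion stops.
SUM(n) = 3 + 9 + 27 + 81 + 243 + 729 + 2187 = 3279.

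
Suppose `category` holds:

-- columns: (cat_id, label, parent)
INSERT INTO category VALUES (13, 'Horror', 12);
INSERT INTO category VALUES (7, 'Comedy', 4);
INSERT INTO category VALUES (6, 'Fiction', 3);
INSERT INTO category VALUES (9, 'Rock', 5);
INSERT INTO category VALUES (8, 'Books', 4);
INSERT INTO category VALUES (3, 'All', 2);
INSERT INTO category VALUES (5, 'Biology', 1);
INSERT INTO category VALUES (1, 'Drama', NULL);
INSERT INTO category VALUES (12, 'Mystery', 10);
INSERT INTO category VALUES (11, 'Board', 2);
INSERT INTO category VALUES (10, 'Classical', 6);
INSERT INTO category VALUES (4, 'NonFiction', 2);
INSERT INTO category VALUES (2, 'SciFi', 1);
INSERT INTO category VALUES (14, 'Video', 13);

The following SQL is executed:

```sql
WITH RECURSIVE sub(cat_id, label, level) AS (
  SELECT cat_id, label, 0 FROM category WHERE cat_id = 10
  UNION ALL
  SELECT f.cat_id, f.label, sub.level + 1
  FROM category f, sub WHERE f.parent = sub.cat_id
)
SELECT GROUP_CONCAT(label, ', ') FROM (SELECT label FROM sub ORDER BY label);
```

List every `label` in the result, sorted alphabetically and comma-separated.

Base: cat_id=10 (Classical) at level 0.
Iteration 1: rows with parent in {10} -> Mystery (id 12, level 1).
Iteration 2: rows with parent in {12} -> Horror (id 13, level 2).
Iteration 3: rows with parent in {13} -> Video (id 14, level 3).
Iteration 4: no rows with parent in {14}; recursion stops.

Classical, Horror, Mystery, Video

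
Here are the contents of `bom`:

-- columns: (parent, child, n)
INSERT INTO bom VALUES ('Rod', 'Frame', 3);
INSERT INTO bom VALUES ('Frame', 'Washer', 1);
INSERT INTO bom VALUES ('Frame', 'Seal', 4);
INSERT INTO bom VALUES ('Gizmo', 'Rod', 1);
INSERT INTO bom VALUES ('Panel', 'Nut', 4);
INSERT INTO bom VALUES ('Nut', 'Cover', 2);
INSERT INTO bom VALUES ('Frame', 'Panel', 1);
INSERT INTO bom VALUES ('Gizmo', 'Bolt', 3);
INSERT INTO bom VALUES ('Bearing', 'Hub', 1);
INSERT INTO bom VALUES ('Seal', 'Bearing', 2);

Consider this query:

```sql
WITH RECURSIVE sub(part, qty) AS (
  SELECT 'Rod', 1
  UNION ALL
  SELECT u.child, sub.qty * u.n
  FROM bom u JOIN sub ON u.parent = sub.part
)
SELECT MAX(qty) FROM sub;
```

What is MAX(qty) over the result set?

24

Base: (Rod, qty=1).
Iteration 1: components of {Rod} -> Frame = 1*3 = 3.
Iteration 2: components of {Frame} -> Panel = 3*1 = 3, Seal = 3*4 = 12, Washer = 3*1 = 3.
Iteration 3: components of {Panel,Seal,Washer} -> Bearing = 12*2 = 24, Nut = 3*4 = 12.
Iteration 4: components of {Bearing,Nut} -> Cover = 12*2 = 24, Hub = 24*1 = 24.
Iteration 5: no further components; recursion stops.
qty values: 1, 3, 12, 3, 3, 24, 12, 24, 24; the maximum is 24.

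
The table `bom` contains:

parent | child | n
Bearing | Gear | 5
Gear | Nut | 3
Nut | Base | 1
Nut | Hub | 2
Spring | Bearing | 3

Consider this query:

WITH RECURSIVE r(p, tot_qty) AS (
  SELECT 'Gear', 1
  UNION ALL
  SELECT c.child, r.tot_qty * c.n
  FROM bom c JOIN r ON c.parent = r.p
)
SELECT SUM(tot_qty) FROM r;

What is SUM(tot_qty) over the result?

Base: (Gear, tot_qty=1).
Iteration 1: components of {Gear} -> Nut = 1*3 = 3.
Iteration 2: components of {Nut} -> Base = 3*1 = 3, Hub = 3*2 = 6.
Iteration 3: no further components; recursion stops.
SUM(tot_qty) = 1 + 3 + 3 + 6 = 13.

13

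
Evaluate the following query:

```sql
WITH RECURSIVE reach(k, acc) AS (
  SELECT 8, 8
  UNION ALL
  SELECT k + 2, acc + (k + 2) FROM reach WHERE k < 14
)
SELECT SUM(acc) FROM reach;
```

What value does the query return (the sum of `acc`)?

Base: k=8, acc=8.
Iteration 1: 8 < 14 holds -> k = 8 + 2 = 10, acc = 8 + 10 = 18.
Iteration 2: 10 < 14 holds -> k = 10 + 2 = 12, acc = 18 + 12 = 30.
Iteration 3: 12 < 14 holds -> k = 12 + 2 = 14, acc = 30 + 14 = 44.
Iteration 4: 14 < 14 fails; recursion stops.
SUM(acc) = 8 + 18 + 30 + 44 = 100.

100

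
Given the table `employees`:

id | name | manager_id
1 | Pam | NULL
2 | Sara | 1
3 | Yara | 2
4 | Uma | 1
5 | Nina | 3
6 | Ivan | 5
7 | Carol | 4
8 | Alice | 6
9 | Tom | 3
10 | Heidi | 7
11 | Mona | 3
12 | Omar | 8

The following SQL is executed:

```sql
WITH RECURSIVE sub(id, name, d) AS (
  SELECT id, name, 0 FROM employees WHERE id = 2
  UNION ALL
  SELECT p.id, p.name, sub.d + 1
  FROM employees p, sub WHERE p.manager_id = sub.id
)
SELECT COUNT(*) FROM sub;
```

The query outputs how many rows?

Base: id=2 (Sara) at d 0.
Iteration 1: rows with manager_id in {2} -> Yara (id 3, d 1).
Iteration 2: rows with manager_id in {3} -> Nina (id 5, d 2), Tom (id 9, d 2), Mona (id 11, d 2).
Iteration 3: rows with manager_id in {5,9,11} -> Ivan (id 6, d 3).
Iteration 4: rows with manager_id in {6} -> Alice (id 8, d 4).
Iteration 5: rows with manager_id in {8} -> Omar (id 12, d 5).
Iteration 6: no rows with manager_id in {12}; recursion stops.
Total rows emitted: 8.

8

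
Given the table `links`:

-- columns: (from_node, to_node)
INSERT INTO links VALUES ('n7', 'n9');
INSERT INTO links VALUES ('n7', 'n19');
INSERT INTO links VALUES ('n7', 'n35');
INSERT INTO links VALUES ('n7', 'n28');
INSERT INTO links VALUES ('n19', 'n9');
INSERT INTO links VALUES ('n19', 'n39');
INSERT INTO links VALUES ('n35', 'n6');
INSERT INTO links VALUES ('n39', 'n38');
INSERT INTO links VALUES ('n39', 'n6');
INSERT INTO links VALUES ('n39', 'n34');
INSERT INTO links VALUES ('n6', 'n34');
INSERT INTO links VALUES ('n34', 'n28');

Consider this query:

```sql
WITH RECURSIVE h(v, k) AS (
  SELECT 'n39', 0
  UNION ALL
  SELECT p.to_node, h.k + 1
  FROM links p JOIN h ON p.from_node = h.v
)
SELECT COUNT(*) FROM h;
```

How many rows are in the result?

7

Base: (n39, k=0).
Iteration 1: edges from {n39} -> (n34, k=1), (n38, k=1), (n6, k=1).
Iteration 2: edges from {n34,n38,n6} -> (n28, k=2), (n34, k=2).
Iteration 3: edges from {n28,n34} -> (n28, k=3).
Iteration 4: no outgoing edges from {n28}; recursion stops.
Total rows emitted: 7.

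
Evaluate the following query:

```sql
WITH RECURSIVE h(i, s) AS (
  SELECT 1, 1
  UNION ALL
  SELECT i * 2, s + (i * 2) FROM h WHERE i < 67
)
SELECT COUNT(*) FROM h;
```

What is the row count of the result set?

8

Base: i=1, s=1.
Iteration 1: 1 < 67 holds -> i = 1 * 2 = 2, s = 1 + 2 = 3.
Iteration 2: 2 < 67 holds -> i = 2 * 2 = 4, s = 3 + 4 = 7.
Iteration 3: 4 < 67 holds -> i = 4 * 2 = 8, s = 7 + 8 = 15.
Iteration 4: 8 < 67 holds -> i = 8 * 2 = 16, s = 15 + 16 = 31.
Iteration 5: 16 < 67 holds -> i = 16 * 2 = 32, s = 31 + 32 = 63.
Iteration 6: 32 < 67 holds -> i = 32 * 2 = 64, s = 63 + 64 = 127.
Iteration 7: 64 < 67 holds -> i = 64 * 2 = 128, s = 127 + 128 = 255.
Iteration 8: 128 < 67 fails; recursion stops.
Total rows emitted: 8.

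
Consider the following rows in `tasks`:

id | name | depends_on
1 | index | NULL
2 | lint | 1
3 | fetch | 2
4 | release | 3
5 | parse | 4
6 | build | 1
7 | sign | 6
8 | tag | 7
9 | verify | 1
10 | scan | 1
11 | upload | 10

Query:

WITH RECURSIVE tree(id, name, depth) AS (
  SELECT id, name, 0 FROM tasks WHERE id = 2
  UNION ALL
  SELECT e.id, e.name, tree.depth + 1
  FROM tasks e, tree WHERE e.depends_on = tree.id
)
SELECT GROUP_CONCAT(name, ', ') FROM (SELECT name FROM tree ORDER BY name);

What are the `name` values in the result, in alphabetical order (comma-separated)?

fetch, lint, parse, release

Base: id=2 (lint) at depth 0.
Iteration 1: rows with depends_on in {2} -> fetch (id 3, depth 1).
Iteration 2: rows with depends_on in {3} -> release (id 4, depth 2).
Iteration 3: rows with depends_on in {4} -> parse (id 5, depth 3).
Iteration 4: no rows with depends_on in {5}; recursion stops.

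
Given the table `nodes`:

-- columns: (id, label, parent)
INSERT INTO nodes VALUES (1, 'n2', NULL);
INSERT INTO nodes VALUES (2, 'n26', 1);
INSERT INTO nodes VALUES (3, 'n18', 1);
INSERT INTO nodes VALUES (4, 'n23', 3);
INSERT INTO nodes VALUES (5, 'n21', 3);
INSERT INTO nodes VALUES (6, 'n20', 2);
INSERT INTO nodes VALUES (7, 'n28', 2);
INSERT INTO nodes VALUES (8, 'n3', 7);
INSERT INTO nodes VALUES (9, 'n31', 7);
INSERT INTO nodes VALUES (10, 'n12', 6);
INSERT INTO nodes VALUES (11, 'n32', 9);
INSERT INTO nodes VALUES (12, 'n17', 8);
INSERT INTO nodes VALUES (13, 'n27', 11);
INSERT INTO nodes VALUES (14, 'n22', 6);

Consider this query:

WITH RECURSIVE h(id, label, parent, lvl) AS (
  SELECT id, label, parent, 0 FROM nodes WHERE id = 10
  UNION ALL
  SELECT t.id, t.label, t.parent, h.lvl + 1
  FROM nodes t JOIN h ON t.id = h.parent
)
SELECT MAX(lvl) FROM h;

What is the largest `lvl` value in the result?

3

Base: id=10 (n12), parent=6, lvl 0.
Iteration 1: join on id=6 -> n20 (id 6, parent=2, lvl 1).
Iteration 2: join on id=2 -> n26 (id 2, parent=1, lvl 2).
Iteration 3: join on id=1 -> n2 (id 1, parent=NULL, lvl 3).
Iteration 4: parent is NULL; no match; recursion stops.
lvl values: 0, 1, 2, 3; the maximum is 3.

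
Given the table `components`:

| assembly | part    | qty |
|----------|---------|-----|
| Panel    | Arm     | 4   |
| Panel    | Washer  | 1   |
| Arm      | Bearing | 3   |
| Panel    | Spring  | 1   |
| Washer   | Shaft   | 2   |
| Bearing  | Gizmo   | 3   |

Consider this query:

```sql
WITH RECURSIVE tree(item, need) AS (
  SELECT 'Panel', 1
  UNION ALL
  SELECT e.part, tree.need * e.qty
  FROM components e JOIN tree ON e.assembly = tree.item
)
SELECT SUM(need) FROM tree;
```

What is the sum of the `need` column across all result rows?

57

Base: (Panel, need=1).
Iteration 1: components of {Panel} -> Arm = 1*4 = 4, Spring = 1*1 = 1, Washer = 1*1 = 1.
Iteration 2: components of {Arm,Spring,Washer} -> Bearing = 4*3 = 12, Shaft = 1*2 = 2.
Iteration 3: components of {Bearing,Shaft} -> Gizmo = 12*3 = 36.
Iteration 4: no further components; recursion stops.
SUM(need) = 1 + 4 + 1 + 1 + 12 + 2 + 36 = 57.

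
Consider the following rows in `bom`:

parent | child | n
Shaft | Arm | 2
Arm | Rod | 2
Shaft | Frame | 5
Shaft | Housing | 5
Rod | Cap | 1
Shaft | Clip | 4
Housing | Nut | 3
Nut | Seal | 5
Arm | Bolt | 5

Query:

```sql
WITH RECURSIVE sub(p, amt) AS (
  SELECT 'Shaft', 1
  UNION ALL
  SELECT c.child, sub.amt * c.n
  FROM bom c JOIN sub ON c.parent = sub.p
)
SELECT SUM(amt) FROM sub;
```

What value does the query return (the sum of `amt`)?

Base: (Shaft, amt=1).
Iteration 1: components of {Shaft} -> Arm = 1*2 = 2, Clip = 1*4 = 4, Frame = 1*5 = 5, Housing = 1*5 = 5.
Iteration 2: components of {Arm,Clip,Frame,Housing} -> Bolt = 2*5 = 10, Nut = 5*3 = 15, Rod = 2*2 = 4.
Iteration 3: components of {Bolt,Nut,Rod} -> Cap = 4*1 = 4, Seal = 15*5 = 75.
Iteration 4: no further components; recursion stops.
SUM(amt) = 1 + 2 + 5 + 5 + 4 + 4 + 10 + 15 + 4 + 75 = 125.

125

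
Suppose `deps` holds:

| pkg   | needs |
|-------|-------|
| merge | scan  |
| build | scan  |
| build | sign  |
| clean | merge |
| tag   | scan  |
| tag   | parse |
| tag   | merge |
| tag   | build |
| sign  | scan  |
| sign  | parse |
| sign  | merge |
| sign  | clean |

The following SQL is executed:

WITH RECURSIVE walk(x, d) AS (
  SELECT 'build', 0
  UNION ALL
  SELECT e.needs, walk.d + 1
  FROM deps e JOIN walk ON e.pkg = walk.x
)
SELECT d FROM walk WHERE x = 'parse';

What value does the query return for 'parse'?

Base: (build, d=0).
Iteration 1: edges from {build} -> (scan, d=1), (sign, d=1).
Iteration 2: edges from {scan,sign} -> (clean, d=2), (merge, d=2), (parse, d=2), (scan, d=2).
Iteration 3: edges from {clean,merge,parse,scan} -> (merge, d=3), (scan, d=3).
Iteration 4: edges from {merge,scan} -> (scan, d=4).
Iteration 5: no outgoing edges from {scan}; recursion stops.

2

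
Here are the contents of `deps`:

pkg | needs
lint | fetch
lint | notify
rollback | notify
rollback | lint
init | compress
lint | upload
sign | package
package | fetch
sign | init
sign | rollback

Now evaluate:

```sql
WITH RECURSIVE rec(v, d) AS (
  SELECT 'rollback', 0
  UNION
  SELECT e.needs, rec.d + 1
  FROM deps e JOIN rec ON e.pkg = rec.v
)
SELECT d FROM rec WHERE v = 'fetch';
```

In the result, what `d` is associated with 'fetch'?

2

Base: (rollback, d=0).
Iteration 1: edges from {rollback} -> (lint, d=1), (notify, d=1).
Iteration 2: edges from {lint,notify} -> (fetch, d=2), (notify, d=2), (upload, d=2).
Iteration 3: no outgoing edges from {fetch,notify,upload}; recursion stops.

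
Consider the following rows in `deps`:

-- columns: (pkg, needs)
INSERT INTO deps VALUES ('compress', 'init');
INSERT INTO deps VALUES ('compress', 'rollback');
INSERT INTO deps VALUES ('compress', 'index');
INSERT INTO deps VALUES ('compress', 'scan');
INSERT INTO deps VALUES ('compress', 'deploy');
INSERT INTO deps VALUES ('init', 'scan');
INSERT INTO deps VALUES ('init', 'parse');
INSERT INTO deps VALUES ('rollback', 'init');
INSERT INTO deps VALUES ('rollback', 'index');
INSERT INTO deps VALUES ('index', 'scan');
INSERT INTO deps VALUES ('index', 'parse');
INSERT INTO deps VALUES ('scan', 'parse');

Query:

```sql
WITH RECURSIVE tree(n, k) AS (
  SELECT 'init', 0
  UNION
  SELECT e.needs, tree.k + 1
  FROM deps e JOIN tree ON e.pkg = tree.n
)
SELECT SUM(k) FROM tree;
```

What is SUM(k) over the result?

Base: (init, k=0).
Iteration 1: edges from {init} -> (parse, k=1), (scan, k=1).
Iteration 2: edges from {parse,scan} -> (parse, k=2).
Iteration 3: no outgoing edges from {parse}; recursion stops.
SUM(k) = 0 + 1 + 1 + 2 = 4.

4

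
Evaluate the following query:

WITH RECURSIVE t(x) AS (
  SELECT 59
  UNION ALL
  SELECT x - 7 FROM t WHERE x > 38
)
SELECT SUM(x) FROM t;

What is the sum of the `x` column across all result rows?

Base: x=59.
Iteration 1: 59 > 38 holds -> x = 59 - 7 = 52.
Iteration 2: 52 > 38 holds -> x = 52 - 7 = 45.
Iteration 3: 45 > 38 holds -> x = 45 - 7 = 38.
Iteration 4: 38 > 38 fails; recursion stops.
SUM(x) = 59 + 52 + 45 + 38 = 194.

194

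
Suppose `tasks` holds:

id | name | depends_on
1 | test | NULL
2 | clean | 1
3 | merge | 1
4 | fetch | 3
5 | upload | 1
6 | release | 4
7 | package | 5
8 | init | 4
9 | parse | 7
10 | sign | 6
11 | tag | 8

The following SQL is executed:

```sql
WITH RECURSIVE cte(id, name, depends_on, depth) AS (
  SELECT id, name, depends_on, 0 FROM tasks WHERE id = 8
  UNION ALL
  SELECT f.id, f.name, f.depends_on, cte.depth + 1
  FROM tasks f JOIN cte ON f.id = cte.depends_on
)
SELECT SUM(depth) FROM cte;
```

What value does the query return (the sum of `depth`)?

Base: id=8 (init), depends_on=4, depth 0.
Iteration 1: join on id=4 -> fetch (id 4, depends_on=3, depth 1).
Iteration 2: join on id=3 -> merge (id 3, depends_on=1, depth 2).
Iteration 3: join on id=1 -> test (id 1, depends_on=NULL, depth 3).
Iteration 4: depends_on is NULL; no match; recursion stops.
SUM(depth) = 0 + 1 + 2 + 3 = 6.

6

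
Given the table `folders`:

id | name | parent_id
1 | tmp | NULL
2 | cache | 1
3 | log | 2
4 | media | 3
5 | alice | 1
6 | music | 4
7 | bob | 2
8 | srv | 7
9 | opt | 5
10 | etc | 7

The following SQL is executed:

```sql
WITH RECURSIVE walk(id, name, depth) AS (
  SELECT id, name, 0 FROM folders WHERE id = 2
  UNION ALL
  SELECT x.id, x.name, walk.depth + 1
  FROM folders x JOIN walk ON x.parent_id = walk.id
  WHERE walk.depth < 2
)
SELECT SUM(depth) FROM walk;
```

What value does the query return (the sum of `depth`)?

8

Base: id=2 (cache) at depth 0.
Iteration 1: rows with parent_id in {2} -> log (id 3, depth 1), bob (id 7, depth 1).
Iteration 2: rows with parent_id in {3,7} -> media (id 4, depth 2), srv (id 8, depth 2), etc (id 10, depth 2).
Iteration 3: depth < 2 fails for all current rows; recursion stops.
SUM(depth) = 0 + 1 + 1 + 2 + 2 + 2 = 8.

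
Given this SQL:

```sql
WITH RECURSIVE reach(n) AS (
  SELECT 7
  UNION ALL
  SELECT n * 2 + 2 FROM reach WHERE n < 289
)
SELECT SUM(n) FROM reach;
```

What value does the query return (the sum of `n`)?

1129

Base: n=7.
Iteration 1: 7 < 289 holds -> n = 7 * 2 + 2 = 16.
Iteration 2: 16 < 289 holds -> n = 16 * 2 + 2 = 34.
Iteration 3: 34 < 289 holds -> n = 34 * 2 + 2 = 70.
Iteration 4: 70 < 289 holds -> n = 70 * 2 + 2 = 142.
Iteration 5: 142 < 289 holds -> n = 142 * 2 + 2 = 286.
Iteration 6: 286 < 289 holds -> n = 286 * 2 + 2 = 574.
Iteration 7: 574 < 289 fails; recursion stops.
SUM(n) = 7 + 16 + 34 + 70 + 142 + 286 + 574 = 1129.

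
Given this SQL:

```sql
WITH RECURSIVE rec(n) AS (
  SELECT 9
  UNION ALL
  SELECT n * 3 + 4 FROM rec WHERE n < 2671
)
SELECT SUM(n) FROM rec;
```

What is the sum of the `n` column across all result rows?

Base: n=9.
Iteration 1: 9 < 2671 holds -> n = 9 * 3 + 4 = 31.
Iteration 2: 31 < 2671 holds -> n = 31 * 3 + 4 = 97.
Iteration 3: 97 < 2671 holds -> n = 97 * 3 + 4 = 295.
Iteration 4: 295 < 2671 holds -> n = 295 * 3 + 4 = 889.
Iteration 5: 889 < 2671 holds -> n = 889 * 3 + 4 = 2671.
Iteration 6: 2671 < 2671 fails; recursion stops.
SUM(n) = 9 + 31 + 97 + 295 + 889 + 2671 = 3992.

3992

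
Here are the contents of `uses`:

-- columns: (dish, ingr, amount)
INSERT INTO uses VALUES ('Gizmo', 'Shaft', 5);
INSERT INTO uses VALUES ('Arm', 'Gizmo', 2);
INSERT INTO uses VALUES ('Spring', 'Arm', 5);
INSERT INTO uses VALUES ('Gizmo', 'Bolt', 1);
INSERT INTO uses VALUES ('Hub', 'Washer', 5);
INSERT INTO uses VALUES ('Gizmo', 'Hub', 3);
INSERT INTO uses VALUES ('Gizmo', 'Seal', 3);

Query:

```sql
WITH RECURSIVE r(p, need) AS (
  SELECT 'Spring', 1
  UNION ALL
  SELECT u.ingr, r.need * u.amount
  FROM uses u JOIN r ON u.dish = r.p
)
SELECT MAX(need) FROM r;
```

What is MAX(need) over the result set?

Base: (Spring, need=1).
Iteration 1: components of {Spring} -> Arm = 1*5 = 5.
Iteration 2: components of {Arm} -> Gizmo = 5*2 = 10.
Iteration 3: components of {Gizmo} -> Bolt = 10*1 = 10, Hub = 10*3 = 30, Seal = 10*3 = 30, Shaft = 10*5 = 50.
Iteration 4: components of {Bolt,Hub,Seal,Shaft} -> Washer = 30*5 = 150.
Iteration 5: no further components; recursion stops.
need values: 1, 5, 10, 10, 30, 50, 30, 150; the maximum is 150.

150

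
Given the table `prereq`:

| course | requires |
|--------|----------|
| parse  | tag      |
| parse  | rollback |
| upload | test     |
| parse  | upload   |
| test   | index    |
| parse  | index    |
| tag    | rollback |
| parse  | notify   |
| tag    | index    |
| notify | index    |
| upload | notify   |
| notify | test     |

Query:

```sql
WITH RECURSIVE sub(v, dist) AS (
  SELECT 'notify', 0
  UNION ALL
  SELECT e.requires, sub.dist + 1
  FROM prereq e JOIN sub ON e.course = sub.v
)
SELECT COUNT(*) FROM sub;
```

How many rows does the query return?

4

Base: (notify, dist=0).
Iteration 1: edges from {notify} -> (index, dist=1), (test, dist=1).
Iteration 2: edges from {index,test} -> (index, dist=2).
Iteration 3: no outgoing edges from {index}; recursion stops.
Total rows emitted: 4.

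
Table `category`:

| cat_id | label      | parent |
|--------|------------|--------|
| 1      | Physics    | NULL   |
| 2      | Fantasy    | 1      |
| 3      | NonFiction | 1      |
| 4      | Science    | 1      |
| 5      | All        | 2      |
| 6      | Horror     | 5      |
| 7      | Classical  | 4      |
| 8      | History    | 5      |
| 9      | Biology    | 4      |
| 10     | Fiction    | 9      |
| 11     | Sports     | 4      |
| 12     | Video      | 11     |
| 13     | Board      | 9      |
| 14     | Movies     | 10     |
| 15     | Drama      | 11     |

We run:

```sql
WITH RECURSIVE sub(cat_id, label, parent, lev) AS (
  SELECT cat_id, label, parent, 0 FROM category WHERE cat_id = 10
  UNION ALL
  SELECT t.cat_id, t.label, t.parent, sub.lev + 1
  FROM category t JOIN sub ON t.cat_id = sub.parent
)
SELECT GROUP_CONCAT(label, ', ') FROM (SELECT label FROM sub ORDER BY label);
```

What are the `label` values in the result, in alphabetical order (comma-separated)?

Base: cat_id=10 (Fiction), parent=9, lev 0.
Iteration 1: join on cat_id=9 -> Biology (id 9, parent=4, lev 1).
Iteration 2: join on cat_id=4 -> Science (id 4, parent=1, lev 2).
Iteration 3: join on cat_id=1 -> Physics (id 1, parent=NULL, lev 3).
Iteration 4: parent is NULL; no match; recursion stops.

Biology, Fiction, Physics, Science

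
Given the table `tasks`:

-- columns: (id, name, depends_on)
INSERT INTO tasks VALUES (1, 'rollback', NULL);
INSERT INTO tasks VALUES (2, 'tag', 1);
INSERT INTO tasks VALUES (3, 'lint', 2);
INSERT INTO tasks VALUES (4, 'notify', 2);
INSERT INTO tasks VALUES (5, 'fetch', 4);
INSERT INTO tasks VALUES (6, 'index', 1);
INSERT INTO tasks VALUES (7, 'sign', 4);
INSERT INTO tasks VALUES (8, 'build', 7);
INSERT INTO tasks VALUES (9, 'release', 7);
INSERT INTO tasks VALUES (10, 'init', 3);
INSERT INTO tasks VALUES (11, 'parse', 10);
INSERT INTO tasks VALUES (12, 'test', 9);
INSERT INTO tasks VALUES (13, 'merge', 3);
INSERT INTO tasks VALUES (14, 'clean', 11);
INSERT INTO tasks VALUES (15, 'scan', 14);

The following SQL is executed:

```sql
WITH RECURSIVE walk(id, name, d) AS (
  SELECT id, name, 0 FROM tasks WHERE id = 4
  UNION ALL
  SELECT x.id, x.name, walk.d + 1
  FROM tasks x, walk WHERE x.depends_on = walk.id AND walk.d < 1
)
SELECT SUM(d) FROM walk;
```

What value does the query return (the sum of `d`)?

2

Base: id=4 (notify) at d 0.
Iteration 1: rows with depends_on in {4} -> fetch (id 5, d 1), sign (id 7, d 1).
Iteration 2: d < 1 fails for all current rows; recursion stops.
SUM(d) = 0 + 1 + 1 = 2.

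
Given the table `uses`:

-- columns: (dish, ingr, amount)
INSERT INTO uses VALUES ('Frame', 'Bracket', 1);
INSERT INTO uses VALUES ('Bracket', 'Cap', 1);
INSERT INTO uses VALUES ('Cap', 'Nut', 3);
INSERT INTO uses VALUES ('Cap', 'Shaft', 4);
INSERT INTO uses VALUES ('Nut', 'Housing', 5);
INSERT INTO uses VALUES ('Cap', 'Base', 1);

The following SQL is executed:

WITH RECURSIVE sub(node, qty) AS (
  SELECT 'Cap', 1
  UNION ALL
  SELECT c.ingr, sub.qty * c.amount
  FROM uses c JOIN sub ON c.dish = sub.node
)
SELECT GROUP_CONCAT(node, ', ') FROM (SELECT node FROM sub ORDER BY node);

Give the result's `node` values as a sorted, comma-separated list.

Base: (Cap, qty=1).
Iteration 1: components of {Cap} -> Base = 1*1 = 1, Nut = 1*3 = 3, Shaft = 1*4 = 4.
Iteration 2: components of {Base,Nut,Shaft} -> Housing = 3*5 = 15.
Iteration 3: no further components; recursion stops.

Base, Cap, Housing, Nut, Shaft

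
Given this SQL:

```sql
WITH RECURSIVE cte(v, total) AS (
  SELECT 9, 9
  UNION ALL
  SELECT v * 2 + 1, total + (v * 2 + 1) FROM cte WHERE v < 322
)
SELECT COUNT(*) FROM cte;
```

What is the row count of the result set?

7

Base: v=9, total=9.
Iteration 1: 9 < 322 holds -> v = 9 * 2 + 1 = 19, total = 9 + 19 = 28.
Iteration 2: 19 < 322 holds -> v = 19 * 2 + 1 = 39, total = 28 + 39 = 67.
Iteration 3: 39 < 322 holds -> v = 39 * 2 + 1 = 79, total = 67 + 79 = 146.
Iteration 4: 79 < 322 holds -> v = 79 * 2 + 1 = 159, total = 146 + 159 = 305.
Iteration 5: 159 < 322 holds -> v = 159 * 2 + 1 = 319, total = 305 + 319 = 624.
Iteration 6: 319 < 322 holds -> v = 319 * 2 + 1 = 639, total = 624 + 639 = 1263.
Iteration 7: 639 < 322 fails; recursion stops.
Total rows emitted: 7.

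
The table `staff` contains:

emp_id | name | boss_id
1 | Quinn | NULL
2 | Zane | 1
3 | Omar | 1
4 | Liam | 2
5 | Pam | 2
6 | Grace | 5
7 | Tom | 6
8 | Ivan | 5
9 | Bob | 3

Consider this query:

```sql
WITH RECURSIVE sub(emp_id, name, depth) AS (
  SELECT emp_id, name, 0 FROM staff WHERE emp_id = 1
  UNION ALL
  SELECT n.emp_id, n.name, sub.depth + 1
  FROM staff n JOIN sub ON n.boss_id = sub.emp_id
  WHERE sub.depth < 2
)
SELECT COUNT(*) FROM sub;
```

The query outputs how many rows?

6

Base: emp_id=1 (Quinn) at depth 0.
Iteration 1: rows with boss_id in {1} -> Zane (id 2, depth 1), Omar (id 3, depth 1).
Iteration 2: rows with boss_id in {2,3} -> Liam (id 4, depth 2), Pam (id 5, depth 2), Bob (id 9, depth 2).
Iteration 3: depth < 2 fails for all current rows; recursion stops.
Total rows emitted: 6.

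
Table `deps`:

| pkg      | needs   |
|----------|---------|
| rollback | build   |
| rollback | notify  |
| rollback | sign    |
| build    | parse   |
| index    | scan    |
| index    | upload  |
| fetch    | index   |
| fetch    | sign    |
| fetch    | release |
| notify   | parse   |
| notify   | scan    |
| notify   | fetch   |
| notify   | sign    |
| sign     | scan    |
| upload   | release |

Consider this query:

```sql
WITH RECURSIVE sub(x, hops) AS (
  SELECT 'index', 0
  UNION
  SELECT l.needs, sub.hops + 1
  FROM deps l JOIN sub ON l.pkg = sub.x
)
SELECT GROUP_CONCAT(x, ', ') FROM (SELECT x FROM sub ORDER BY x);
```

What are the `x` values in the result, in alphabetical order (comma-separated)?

Base: (index, hops=0).
Iteration 1: edges from {index} -> (scan, hops=1), (upload, hops=1).
Iteration 2: edges from {scan,upload} -> (release, hops=2).
Iteration 3: no outgoing edges from {release}; recursion stops.

index, release, scan, upload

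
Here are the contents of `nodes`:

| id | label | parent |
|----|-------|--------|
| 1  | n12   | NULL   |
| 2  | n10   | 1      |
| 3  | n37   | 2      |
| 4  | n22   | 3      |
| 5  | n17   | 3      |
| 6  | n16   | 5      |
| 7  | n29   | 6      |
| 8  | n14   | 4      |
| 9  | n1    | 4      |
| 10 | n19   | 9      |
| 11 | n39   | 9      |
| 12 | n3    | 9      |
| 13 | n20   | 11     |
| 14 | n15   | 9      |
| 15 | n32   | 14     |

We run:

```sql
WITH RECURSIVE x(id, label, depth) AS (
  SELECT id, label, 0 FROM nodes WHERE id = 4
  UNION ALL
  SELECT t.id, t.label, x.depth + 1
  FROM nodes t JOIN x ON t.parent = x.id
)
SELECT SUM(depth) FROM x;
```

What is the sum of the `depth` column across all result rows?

Base: id=4 (n22) at depth 0.
Iteration 1: rows with parent in {4} -> n14 (id 8, depth 1), n1 (id 9, depth 1).
Iteration 2: rows with parent in {8,9} -> n19 (id 10, depth 2), n39 (id 11, depth 2), n3 (id 12, depth 2), n15 (id 14, depth 2).
Iteration 3: rows with parent in {10,11,12,14} -> n20 (id 13, depth 3), n32 (id 15, depth 3).
Iteration 4: no rows with parent in {13,15}; recursion stops.
SUM(depth) = 0 + 1 + 1 + 2 + 2 + 2 + 2 + 3 + 3 = 16.

16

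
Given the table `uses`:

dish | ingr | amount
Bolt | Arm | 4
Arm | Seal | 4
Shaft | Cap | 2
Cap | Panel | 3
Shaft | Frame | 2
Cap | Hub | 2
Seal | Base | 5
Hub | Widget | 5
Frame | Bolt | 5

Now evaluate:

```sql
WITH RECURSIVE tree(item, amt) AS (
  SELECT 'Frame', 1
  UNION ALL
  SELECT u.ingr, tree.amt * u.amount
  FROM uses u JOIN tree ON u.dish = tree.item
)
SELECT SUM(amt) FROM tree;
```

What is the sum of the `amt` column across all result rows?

Base: (Frame, amt=1).
Iteration 1: components of {Frame} -> Bolt = 1*5 = 5.
Iteration 2: components of {Bolt} -> Arm = 5*4 = 20.
Iteration 3: components of {Arm} -> Seal = 20*4 = 80.
Iteration 4: components of {Seal} -> Base = 80*5 = 400.
Iteration 5: no further components; recursion stops.
SUM(amt) = 1 + 5 + 20 + 80 + 400 = 506.

506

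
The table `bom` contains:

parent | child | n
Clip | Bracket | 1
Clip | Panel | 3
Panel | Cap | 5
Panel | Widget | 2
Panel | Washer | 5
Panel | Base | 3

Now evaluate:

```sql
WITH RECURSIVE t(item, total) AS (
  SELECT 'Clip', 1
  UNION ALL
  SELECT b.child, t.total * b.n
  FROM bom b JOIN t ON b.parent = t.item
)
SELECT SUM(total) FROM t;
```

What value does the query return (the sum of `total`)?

50

Base: (Clip, total=1).
Iteration 1: components of {Clip} -> Bracket = 1*1 = 1, Panel = 1*3 = 3.
Iteration 2: components of {Bracket,Panel} -> Base = 3*3 = 9, Cap = 3*5 = 15, Washer = 3*5 = 15, Widget = 3*2 = 6.
Iteration 3: no further components; recursion stops.
SUM(total) = 1 + 1 + 3 + 15 + 6 + 15 + 9 = 50.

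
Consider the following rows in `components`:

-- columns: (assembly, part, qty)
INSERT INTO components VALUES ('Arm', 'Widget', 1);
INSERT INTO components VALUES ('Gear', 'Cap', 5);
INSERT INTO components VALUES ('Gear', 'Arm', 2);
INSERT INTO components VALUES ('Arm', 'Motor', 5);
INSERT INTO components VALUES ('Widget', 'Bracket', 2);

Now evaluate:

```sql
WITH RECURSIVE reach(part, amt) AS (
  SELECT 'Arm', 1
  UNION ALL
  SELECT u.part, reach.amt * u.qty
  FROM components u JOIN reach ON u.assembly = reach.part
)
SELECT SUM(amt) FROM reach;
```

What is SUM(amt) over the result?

Base: (Arm, amt=1).
Iteration 1: components of {Arm} -> Motor = 1*5 = 5, Widget = 1*1 = 1.
Iteration 2: components of {Motor,Widget} -> Bracket = 1*2 = 2.
Iteration 3: no further components; recursion stops.
SUM(amt) = 1 + 1 + 5 + 2 = 9.

9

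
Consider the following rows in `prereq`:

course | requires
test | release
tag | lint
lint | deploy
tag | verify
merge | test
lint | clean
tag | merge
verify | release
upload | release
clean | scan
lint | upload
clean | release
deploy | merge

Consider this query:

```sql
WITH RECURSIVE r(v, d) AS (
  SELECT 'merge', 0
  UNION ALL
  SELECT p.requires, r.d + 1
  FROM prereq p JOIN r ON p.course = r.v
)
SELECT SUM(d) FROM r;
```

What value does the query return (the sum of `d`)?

3

Base: (merge, d=0).
Iteration 1: edges from {merge} -> (test, d=1).
Iteration 2: edges from {test} -> (release, d=2).
Iteration 3: no outgoing edges from {release}; recursion stops.
SUM(d) = 0 + 1 + 2 = 3.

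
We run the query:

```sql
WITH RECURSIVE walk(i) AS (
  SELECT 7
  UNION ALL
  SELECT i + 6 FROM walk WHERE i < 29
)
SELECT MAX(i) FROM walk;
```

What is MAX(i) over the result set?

Base: i=7.
Iteration 1: 7 < 29 holds -> i = 7 + 6 = 13.
Iteration 2: 13 < 29 holds -> i = 13 + 6 = 19.
Iteration 3: 19 < 29 holds -> i = 19 + 6 = 25.
Iteration 4: 25 < 29 holds -> i = 25 + 6 = 31.
Iteration 5: 31 < 29 fails; recursion stops.
i values: 7, 13, 19, 25, 31; the maximum is 31.

31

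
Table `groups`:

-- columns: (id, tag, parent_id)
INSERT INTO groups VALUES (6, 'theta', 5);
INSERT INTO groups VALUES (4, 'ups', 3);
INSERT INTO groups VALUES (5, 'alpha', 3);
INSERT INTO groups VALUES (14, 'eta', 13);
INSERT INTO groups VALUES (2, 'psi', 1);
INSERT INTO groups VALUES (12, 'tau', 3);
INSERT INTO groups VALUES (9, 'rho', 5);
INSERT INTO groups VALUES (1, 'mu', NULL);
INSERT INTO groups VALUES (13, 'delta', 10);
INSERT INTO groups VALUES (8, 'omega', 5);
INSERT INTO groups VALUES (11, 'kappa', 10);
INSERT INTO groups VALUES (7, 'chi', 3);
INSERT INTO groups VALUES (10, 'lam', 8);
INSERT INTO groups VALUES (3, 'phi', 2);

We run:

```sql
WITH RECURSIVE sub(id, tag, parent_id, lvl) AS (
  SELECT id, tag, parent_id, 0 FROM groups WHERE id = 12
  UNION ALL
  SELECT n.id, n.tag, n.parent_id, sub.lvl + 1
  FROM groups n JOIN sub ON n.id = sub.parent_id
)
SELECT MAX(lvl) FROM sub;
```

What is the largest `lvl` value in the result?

3

Base: id=12 (tau), parent_id=3, lvl 0.
Iteration 1: join on id=3 -> phi (id 3, parent_id=2, lvl 1).
Iteration 2: join on id=2 -> psi (id 2, parent_id=1, lvl 2).
Iteration 3: join on id=1 -> mu (id 1, parent_id=NULL, lvl 3).
Iteration 4: parent_id is NULL; no match; recursion stops.
lvl values: 0, 1, 2, 3; the maximum is 3.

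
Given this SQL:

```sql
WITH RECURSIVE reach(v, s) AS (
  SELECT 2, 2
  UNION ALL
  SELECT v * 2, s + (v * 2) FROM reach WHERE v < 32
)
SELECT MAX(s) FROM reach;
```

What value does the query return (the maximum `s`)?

Base: v=2, s=2.
Iteration 1: 2 < 32 holds -> v = 2 * 2 = 4, s = 2 + 4 = 6.
Iteration 2: 4 < 32 holds -> v = 4 * 2 = 8, s = 6 + 8 = 14.
Iteration 3: 8 < 32 holds -> v = 8 * 2 = 16, s = 14 + 16 = 30.
Iteration 4: 16 < 32 holds -> v = 16 * 2 = 32, s = 30 + 32 = 62.
Iteration 5: 32 < 32 fails; recursion stops.
s values: 2, 6, 14, 30, 62; the maximum is 62.

62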